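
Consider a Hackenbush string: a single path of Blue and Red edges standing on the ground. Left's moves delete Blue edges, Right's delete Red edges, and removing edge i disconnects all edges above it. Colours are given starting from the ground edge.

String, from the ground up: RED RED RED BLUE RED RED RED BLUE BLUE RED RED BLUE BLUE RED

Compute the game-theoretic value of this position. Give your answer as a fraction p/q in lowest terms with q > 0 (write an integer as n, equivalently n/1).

Build val(s[:k]) for k = 1..14, string s = RED RED RED BLUE RED RED RED BLUE BLUE RED RED BLUE BLUE RED.
edge 1 of 14 (RED): { none | 0 } so -1
edge 2 of 14 (RED): { none | -1 0 } so -2
edge 3 of 14 (RED): { none | -2 -1 0 } so -3
edge 4 of 14 (BLUE): { -3 | -2 -1 0 } so -5/2
edge 5 of 14 (RED): { -3 | -5/2 -2 -1 0 } so -11/4
edge 6 of 14 (RED): { -3 | -11/4 -5/2 -2 -1 0 } so -23/8
edge 7 of 14 (RED): { -3 | -23/8 -11/4 -5/2 -2 -1 0 } so -47/16
edge 8 of 14 (BLUE): { -3 -47/16 | -23/8 -11/4 -5/2 -2 -1 0 } so -93/32
edge 9 of 14 (BLUE): { -3 -47/16 -93/32 | -23/8 -11/4 -5/2 -2 -1 0 } so -185/64
edge 10 of 14 (RED): { -3 -47/16 -93/32 | -185/64 -23/8 -11/4 -5/2 -2 -1 0 } so -371/128
edge 11 of 14 (RED): { -3 -47/16 -93/32 | -371/128 -185/64 -23/8 -11/4 -5/2 -2 -1 0 } so -743/256
edge 12 of 14 (BLUE): { -3 -47/16 -93/32 -743/256 | -371/128 -185/64 -23/8 -11/4 -5/2 -2 -1 0 } so -1485/512
edge 13 of 14 (BLUE): { -3 -47/16 -93/32 -743/256 -1485/512 | -371/128 -185/64 -23/8 -11/4 -5/2 -2 -1 0 } so -2969/1024
edge 14 of 14 (RED): { -3 -47/16 -93/32 -743/256 -1485/512 | -2969/1024 -371/128 -185/64 -23/8 -11/4 -5/2 -2 -1 0 } so -5939/2048

-5939/2048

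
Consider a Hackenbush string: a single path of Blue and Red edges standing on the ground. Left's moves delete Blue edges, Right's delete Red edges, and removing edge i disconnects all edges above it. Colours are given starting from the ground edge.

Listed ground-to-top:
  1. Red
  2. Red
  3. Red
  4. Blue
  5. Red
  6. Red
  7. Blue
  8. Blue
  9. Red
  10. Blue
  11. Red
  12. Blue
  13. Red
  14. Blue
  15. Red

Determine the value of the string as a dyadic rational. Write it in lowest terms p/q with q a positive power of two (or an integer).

-11435/4096

R: Left { · }, Right { 0 } ⇒ simplest -1
RR: Left { · }, Right { -1 0 } ⇒ simplest -2
RRR: Left { · }, Right { -2 -1 0 } ⇒ simplest -3
RRRB: Left { -3 }, Right { -2 -1 0 } ⇒ simplest -5/2
RRRBR: Left { -3 }, Right { -5/2 -2 -1 0 } ⇒ simplest -11/4
RRRBRR: Left { -3 }, Right { -11/4 -5/2 -2 -1 0 } ⇒ simplest -23/8
RRRBRRB: Left { -3 -23/8 }, Right { -11/4 -5/2 -2 -1 0 } ⇒ simplest -45/16
RRRBRRBB: Left { -3 -23/8 -45/16 }, Right { -11/4 -5/2 -2 -1 0 } ⇒ simplest -89/32
RRRBRRBBR: Left { -3 -23/8 -45/16 }, Right { -89/32 -11/4 -5/2 -2 -1 0 } ⇒ simplest -179/64
RRRBRRBBRB: Left { -3 -23/8 -45/16 -179/64 }, Right { -89/32 -11/4 -5/2 -2 -1 0 } ⇒ simplest -357/128
RRRBRRBBRBR: Left { -3 -23/8 -45/16 -179/64 }, Right { -357/128 -89/32 -11/4 -5/2 -2 -1 0 } ⇒ simplest -715/256
RRRBRRBBRBRB: Left { -3 -23/8 -45/16 -179/64 -715/256 }, Right { -357/128 -89/32 -11/4 -5/2 -2 -1 0 } ⇒ simplest -1429/512
RRRBRRBBRBRBR: Left { -3 -23/8 -45/16 -179/64 -715/256 }, Right { -1429/512 -357/128 -89/32 -11/4 -5/2 -2 -1 0 } ⇒ simplest -2859/1024
RRRBRRBBRBRBRB: Left { -3 -23/8 -45/16 -179/64 -715/256 -2859/1024 }, Right { -1429/512 -357/128 -89/32 -11/4 -5/2 -2 -1 0 } ⇒ simplest -5717/2048
RRRBRRBBRBRBRBR: Left { -3 -23/8 -45/16 -179/64 -715/256 -2859/1024 }, Right { -5717/2048 -1429/512 -357/128 -89/32 -11/4 -5/2 -2 -1 0 } ⇒ simplest -11435/4096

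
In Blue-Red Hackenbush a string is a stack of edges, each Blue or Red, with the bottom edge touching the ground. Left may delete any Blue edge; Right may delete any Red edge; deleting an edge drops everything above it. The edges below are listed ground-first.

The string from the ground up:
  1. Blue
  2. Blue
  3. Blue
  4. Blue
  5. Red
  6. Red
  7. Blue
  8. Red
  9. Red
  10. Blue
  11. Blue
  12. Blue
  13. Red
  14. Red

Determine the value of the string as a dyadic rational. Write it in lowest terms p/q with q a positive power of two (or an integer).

3385/1024

Recurse on prefixes of the 14-edge string Blue Blue Blue Blue Red Red Blue Red Red Blue Blue Blue Red Red:
edge 1 of 14 (Blue): { 0 | · } -> 1
edge 2 of 14 (Blue): { 0, 1 | · } -> 2
edge 3 of 14 (Blue): { 0, 1, 2 | · } -> 3
edge 4 of 14 (Blue): { 0, 1, 2, 3 | · } -> 4
edge 5 of 14 (Red): { 0, 1, 2, 3 | 4 } -> 7/2
edge 6 of 14 (Red): { 0, 1, 2, 3 | 7/2, 4 } -> 13/4
edge 7 of 14 (Blue): { 0, 1, 2, 3, 13/4 | 7/2, 4 } -> 27/8
edge 8 of 14 (Red): { 0, 1, 2, 3, 13/4 | 27/8, 7/2, 4 } -> 53/16
edge 9 of 14 (Red): { 0, 1, 2, 3, 13/4 | 53/16, 27/8, 7/2, 4 } -> 105/32
edge 10 of 14 (Blue): { 0, 1, 2, 3, 13/4, 105/32 | 53/16, 27/8, 7/2, 4 } -> 211/64
edge 11 of 14 (Blue): { 0, 1, 2, 3, 13/4, 105/32, 211/64 | 53/16, 27/8, 7/2, 4 } -> 423/128
edge 12 of 14 (Blue): { 0, 1, 2, 3, 13/4, 105/32, 211/64, 423/128 | 53/16, 27/8, 7/2, 4 } -> 847/256
edge 13 of 14 (Red): { 0, 1, 2, 3, 13/4, 105/32, 211/64, 423/128 | 847/256, 53/16, 27/8, 7/2, 4 } -> 1693/512
edge 14 of 14 (Red): { 0, 1, 2, 3, 13/4, 105/32, 211/64, 423/128 | 1693/512, 847/256, 53/16, 27/8, 7/2, 4 } -> 3385/1024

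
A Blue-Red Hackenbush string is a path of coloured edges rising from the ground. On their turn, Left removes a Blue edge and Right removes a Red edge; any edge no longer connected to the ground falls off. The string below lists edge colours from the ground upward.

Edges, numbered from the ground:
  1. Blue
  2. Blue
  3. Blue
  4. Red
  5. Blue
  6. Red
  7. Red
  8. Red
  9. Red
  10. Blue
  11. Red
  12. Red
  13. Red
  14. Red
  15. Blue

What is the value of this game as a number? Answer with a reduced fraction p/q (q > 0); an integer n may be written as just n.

10307/4096

step 1: add Blue to get B; options L={ 0 } R={ ∅ } gives 1
step 2: add Blue to get BB; options L={ 0 1 } R={ ∅ } gives 2
step 3: add Blue to get BBB; options L={ 0 1 2 } R={ ∅ } gives 3
step 4: add Red to get BBBR; options L={ 0 1 2 } R={ 3 } gives 5/2
step 5: add Blue to get BBBRB; options L={ 0 1 2 5/2 } R={ 3 } gives 11/4
step 6: add Red to get BBBRBR; options L={ 0 1 2 5/2 } R={ 11/4 3 } gives 21/8
step 7: add Red to get BBBRBRR; options L={ 0 1 2 5/2 } R={ 21/8 11/4 3 } gives 41/16
step 8: add Red to get BBBRBRRR; options L={ 0 1 2 5/2 } R={ 41/16 21/8 11/4 3 } gives 81/32
step 9: add Red to get BBBRBRRRR; options L={ 0 1 2 5/2 } R={ 81/32 41/16 21/8 11/4 3 } gives 161/64
step 10: add Blue to get BBBRBRRRRB; options L={ 0 1 2 5/2 161/64 } R={ 81/32 41/16 21/8 11/4 3 } gives 323/128
step 11: add Red to get BBBRBRRRRBR; options L={ 0 1 2 5/2 161/64 } R={ 323/128 81/32 41/16 21/8 11/4 3 } gives 645/256
step 12: add Red to get BBBRBRRRRBRR; options L={ 0 1 2 5/2 161/64 } R={ 645/256 323/128 81/32 41/16 21/8 11/4 3 } gives 1289/512
step 13: add Red to get BBBRBRRRRBRRR; options L={ 0 1 2 5/2 161/64 } R={ 1289/512 645/256 323/128 81/32 41/16 21/8 11/4 3 } gives 2577/1024
step 14: add Red to get BBBRBRRRRBRRRR; options L={ 0 1 2 5/2 161/64 } R={ 2577/1024 1289/512 645/256 323/128 81/32 41/16 21/8 11/4 3 } gives 5153/2048
step 15: add Blue to get BBBRBRRRRBRRRRB; options L={ 0 1 2 5/2 161/64 5153/2048 } R={ 2577/1024 1289/512 645/256 323/128 81/32 41/16 21/8 11/4 3 } gives 10307/4096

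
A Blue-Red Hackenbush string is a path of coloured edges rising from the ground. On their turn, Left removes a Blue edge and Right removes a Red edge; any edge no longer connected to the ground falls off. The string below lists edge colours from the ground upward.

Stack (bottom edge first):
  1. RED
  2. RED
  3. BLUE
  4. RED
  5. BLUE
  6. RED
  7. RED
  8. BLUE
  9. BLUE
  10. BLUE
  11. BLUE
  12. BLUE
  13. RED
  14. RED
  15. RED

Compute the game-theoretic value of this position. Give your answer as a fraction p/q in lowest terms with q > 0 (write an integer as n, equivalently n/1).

-13839/8192

G(R) = { — | 0 } = -1
G(RR) = { — | -1, 0 } = -2
G(RRB) = { -2 | -1, 0 } = -3/2
G(RRBR) = { -2 | -3/2, -1, 0 } = -7/4
G(RRBRB) = { -2, -7/4 | -3/2, -1, 0 } = -13/8
G(RRBRBR) = { -2, -7/4 | -13/8, -3/2, -1, 0 } = -27/16
G(RRBRBRR) = { -2, -7/4 | -27/16, -13/8, -3/2, -1, 0 } = -55/32
G(RRBRBRRB) = { -2, -7/4, -55/32 | -27/16, -13/8, -3/2, -1, 0 } = -109/64
G(RRBRBRRBB) = { -2, -7/4, -55/32, -109/64 | -27/16, -13/8, -3/2, -1, 0 } = -217/128
G(RRBRBRRBBB) = { -2, -7/4, -55/32, -109/64, -217/128 | -27/16, -13/8, -3/2, -1, 0 } = -433/256
G(RRBRBRRBBBB) = { -2, -7/4, -55/32, -109/64, -217/128, -433/256 | -27/16, -13/8, -3/2, -1, 0 } = -865/512
G(RRBRBRRBBBBB) = { -2, -7/4, -55/32, -109/64, -217/128, -433/256, -865/512 | -27/16, -13/8, -3/2, -1, 0 } = -1729/1024
G(RRBRBRRBBBBBR) = { -2, -7/4, -55/32, -109/64, -217/128, -433/256, -865/512 | -1729/1024, -27/16, -13/8, -3/2, -1, 0 } = -3459/2048
G(RRBRBRRBBBBBRR) = { -2, -7/4, -55/32, -109/64, -217/128, -433/256, -865/512 | -3459/2048, -1729/1024, -27/16, -13/8, -3/2, -1, 0 } = -6919/4096
G(RRBRBRRBBBBBRRR) = { -2, -7/4, -55/32, -109/64, -217/128, -433/256, -865/512 | -6919/4096, -3459/2048, -1729/1024, -27/16, -13/8, -3/2, -1, 0 } = -13839/8192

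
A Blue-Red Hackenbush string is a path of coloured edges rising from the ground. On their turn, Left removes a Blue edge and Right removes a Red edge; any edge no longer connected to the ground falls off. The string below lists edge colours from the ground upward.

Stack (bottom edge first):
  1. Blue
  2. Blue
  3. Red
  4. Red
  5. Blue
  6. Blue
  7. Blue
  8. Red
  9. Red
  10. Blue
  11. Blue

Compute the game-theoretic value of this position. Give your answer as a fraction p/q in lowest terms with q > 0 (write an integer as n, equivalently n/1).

v_1 [B]  L=[0]  R=[—]  so 1
v_2 [BB]  L=[0,1]  R=[—]  so 2
v_3 [BBR]  L=[0,1]  R=[2]  so 3/2
v_4 [BBRR]  L=[0,1]  R=[3/2,2]  so 5/4
v_5 [BBRRB]  L=[0,1,5/4]  R=[3/2,2]  so 11/8
v_6 [BBRRBB]  L=[0,1,5/4,11/8]  R=[3/2,2]  so 23/16
v_7 [BBRRBBB]  L=[0,1,5/4,11/8,23/16]  R=[3/2,2]  so 47/32
v_8 [BBRRBBBR]  L=[0,1,5/4,11/8,23/16]  R=[47/32,3/2,2]  so 93/64
v_9 [BBRRBBBRR]  L=[0,1,5/4,11/8,23/16]  R=[93/64,47/32,3/2,2]  so 185/128
v_10 [BBRRBBBRRB]  L=[0,1,5/4,11/8,23/16,185/128]  R=[93/64,47/32,3/2,2]  so 371/256
v_11 [BBRRBBBRRBB]  L=[0,1,5/4,11/8,23/16,185/128,371/256]  R=[93/64,47/32,3/2,2]  so 743/512

743/512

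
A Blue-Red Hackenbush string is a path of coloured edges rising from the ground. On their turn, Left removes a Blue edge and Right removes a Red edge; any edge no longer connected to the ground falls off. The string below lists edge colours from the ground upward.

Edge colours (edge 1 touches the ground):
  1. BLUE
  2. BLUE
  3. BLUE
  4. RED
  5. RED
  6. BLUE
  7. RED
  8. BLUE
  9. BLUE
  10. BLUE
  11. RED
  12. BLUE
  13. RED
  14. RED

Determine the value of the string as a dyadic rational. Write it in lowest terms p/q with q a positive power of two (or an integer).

4841/2048

Prefix values for BLUE BLUE BLUE RED RED BLUE RED BLUE BLUE BLUE RED BLUE RED RED via {L|R} + simplicity:
value_1 [B]  L=[0]  R=[—]  gives 1
value_2 [BB]  L=[0; 1]  R=[—]  gives 2
value_3 [BBB]  L=[0; 1; 2]  R=[—]  gives 3
value_4 [BBBR]  L=[0; 1; 2]  R=[3]  gives 5/2
value_5 [BBBRR]  L=[0; 1; 2]  R=[5/2; 3]  gives 9/4
value_6 [BBBRRB]  L=[0; 1; 2; 9/4]  R=[5/2; 3]  gives 19/8
value_7 [BBBRRBR]  L=[0; 1; 2; 9/4]  R=[19/8; 5/2; 3]  gives 37/16
value_8 [BBBRRBRB]  L=[0; 1; 2; 9/4; 37/16]  R=[19/8; 5/2; 3]  gives 75/32
value_9 [BBBRRBRBB]  L=[0; 1; 2; 9/4; 37/16; 75/32]  R=[19/8; 5/2; 3]  gives 151/64
value_10 [BBBRRBRBBB]  L=[0; 1; 2; 9/4; 37/16; 75/32; 151/64]  R=[19/8; 5/2; 3]  gives 303/128
value_11 [BBBRRBRBBBR]  L=[0; 1; 2; 9/4; 37/16; 75/32; 151/64]  R=[303/128; 19/8; 5/2; 3]  gives 605/256
value_12 [BBBRRBRBBBRB]  L=[0; 1; 2; 9/4; 37/16; 75/32; 151/64; 605/256]  R=[303/128; 19/8; 5/2; 3]  gives 1211/512
value_13 [BBBRRBRBBBRBR]  L=[0; 1; 2; 9/4; 37/16; 75/32; 151/64; 605/256]  R=[1211/512; 303/128; 19/8; 5/2; 3]  gives 2421/1024
value_14 [BBBRRBRBBBRBRR]  L=[0; 1; 2; 9/4; 37/16; 75/32; 151/64; 605/256]  R=[2421/1024; 1211/512; 303/128; 19/8; 5/2; 3]  gives 4841/2048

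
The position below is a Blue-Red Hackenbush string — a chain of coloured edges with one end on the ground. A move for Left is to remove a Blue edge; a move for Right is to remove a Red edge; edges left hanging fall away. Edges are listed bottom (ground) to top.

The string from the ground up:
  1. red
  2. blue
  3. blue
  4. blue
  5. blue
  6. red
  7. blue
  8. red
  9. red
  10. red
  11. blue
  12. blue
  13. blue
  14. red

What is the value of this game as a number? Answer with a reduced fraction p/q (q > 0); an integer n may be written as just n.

edge 1 of 14 (red): { none | 0 } → -1
edge 2 of 14 (blue): { -1 | 0 } → -1/2
edge 3 of 14 (blue): { -1, -1/2 | 0 } → -1/4
edge 4 of 14 (blue): { -1, -1/2, -1/4 | 0 } → -1/8
edge 5 of 14 (blue): { -1, -1/2, -1/4, -1/8 | 0 } → -1/16
edge 6 of 14 (red): { -1, -1/2, -1/4, -1/8 | -1/16, 0 } → -3/32
edge 7 of 14 (blue): { -1, -1/2, -1/4, -1/8, -3/32 | -1/16, 0 } → -5/64
edge 8 of 14 (red): { -1, -1/2, -1/4, -1/8, -3/32 | -5/64, -1/16, 0 } → -11/128
edge 9 of 14 (red): { -1, -1/2, -1/4, -1/8, -3/32 | -11/128, -5/64, -1/16, 0 } → -23/256
edge 10 of 14 (red): { -1, -1/2, -1/4, -1/8, -3/32 | -23/256, -11/128, -5/64, -1/16, 0 } → -47/512
edge 11 of 14 (blue): { -1, -1/2, -1/4, -1/8, -3/32, -47/512 | -23/256, -11/128, -5/64, -1/16, 0 } → -93/1024
edge 12 of 14 (blue): { -1, -1/2, -1/4, -1/8, -3/32, -47/512, -93/1024 | -23/256, -11/128, -5/64, -1/16, 0 } → -185/2048
edge 13 of 14 (blue): { -1, -1/2, -1/4, -1/8, -3/32, -47/512, -93/1024, -185/2048 | -23/256, -11/128, -5/64, -1/16, 0 } → -369/4096
edge 14 of 14 (red): { -1, -1/2, -1/4, -1/8, -3/32, -47/512, -93/1024, -185/2048 | -369/4096, -23/256, -11/128, -5/64, -1/16, 0 } → -739/8192

-739/8192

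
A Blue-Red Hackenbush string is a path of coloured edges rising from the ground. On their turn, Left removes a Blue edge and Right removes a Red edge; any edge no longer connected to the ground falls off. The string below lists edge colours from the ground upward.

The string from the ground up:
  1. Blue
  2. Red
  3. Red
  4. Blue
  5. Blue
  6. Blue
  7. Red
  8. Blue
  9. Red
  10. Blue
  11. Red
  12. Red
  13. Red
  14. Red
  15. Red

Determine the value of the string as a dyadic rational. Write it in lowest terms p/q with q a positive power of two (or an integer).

B: Left { 0 }, Right { ∅ } — simplest 1
BR: Left { 0 }, Right { 1 } — simplest 1/2
BRR: Left { 0 }, Right { 1/2,1 } — simplest 1/4
BRRB: Left { 0,1/4 }, Right { 1/2,1 } — simplest 3/8
BRRBB: Left { 0,1/4,3/8 }, Right { 1/2,1 } — simplest 7/16
BRRBBB: Left { 0,1/4,3/8,7/16 }, Right { 1/2,1 } — simplest 15/32
BRRBBBR: Left { 0,1/4,3/8,7/16 }, Right { 15/32,1/2,1 } — simplest 29/64
BRRBBBRB: Left { 0,1/4,3/8,7/16,29/64 }, Right { 15/32,1/2,1 } — simplest 59/128
BRRBBBRBR: Left { 0,1/4,3/8,7/16,29/64 }, Right { 59/128,15/32,1/2,1 } — simplest 117/256
BRRBBBRBRB: Left { 0,1/4,3/8,7/16,29/64,117/256 }, Right { 59/128,15/32,1/2,1 } — simplest 235/512
BRRBBBRBRBR: Left { 0,1/4,3/8,7/16,29/64,117/256 }, Right { 235/512,59/128,15/32,1/2,1 } — simplest 469/1024
BRRBBBRBRBRR: Left { 0,1/4,3/8,7/16,29/64,117/256 }, Right { 469/1024,235/512,59/128,15/32,1/2,1 } — simplest 937/2048
BRRBBBRBRBRRR: Left { 0,1/4,3/8,7/16,29/64,117/256 }, Right { 937/2048,469/1024,235/512,59/128,15/32,1/2,1 } — simplest 1873/4096
BRRBBBRBRBRRRR: Left { 0,1/4,3/8,7/16,29/64,117/256 }, Right { 1873/4096,937/2048,469/1024,235/512,59/128,15/32,1/2,1 } — simplest 3745/8192
BRRBBBRBRBRRRRR: Left { 0,1/4,3/8,7/16,29/64,117/256 }, Right { 3745/8192,1873/4096,937/2048,469/1024,235/512,59/128,15/32,1/2,1 } — simplest 7489/16384

7489/16384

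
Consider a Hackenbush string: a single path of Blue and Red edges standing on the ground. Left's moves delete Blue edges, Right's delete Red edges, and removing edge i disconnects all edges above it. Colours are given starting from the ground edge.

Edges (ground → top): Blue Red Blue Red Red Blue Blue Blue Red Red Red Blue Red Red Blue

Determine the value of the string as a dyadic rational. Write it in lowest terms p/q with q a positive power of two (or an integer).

g_1 [B]  L=[0]  R=[none]  → 1
g_2 [BR]  L=[0]  R=[1]  → 1/2
g_3 [BRB]  L=[0 1/2]  R=[1]  → 3/4
g_4 [BRBR]  L=[0 1/2]  R=[3/4 1]  → 5/8
g_5 [BRBRR]  L=[0 1/2]  R=[5/8 3/4 1]  → 9/16
g_6 [BRBRRB]  L=[0 1/2 9/16]  R=[5/8 3/4 1]  → 19/32
g_7 [BRBRRBB]  L=[0 1/2 9/16 19/32]  R=[5/8 3/4 1]  → 39/64
g_8 [BRBRRBBB]  L=[0 1/2 9/16 19/32 39/64]  R=[5/8 3/4 1]  → 79/128
g_9 [BRBRRBBBR]  L=[0 1/2 9/16 19/32 39/64]  R=[79/128 5/8 3/4 1]  → 157/256
g_10 [BRBRRBBBRR]  L=[0 1/2 9/16 19/32 39/64]  R=[157/256 79/128 5/8 3/4 1]  → 313/512
g_11 [BRBRRBBBRRR]  L=[0 1/2 9/16 19/32 39/64]  R=[313/512 157/256 79/128 5/8 3/4 1]  → 625/1024
g_12 [BRBRRBBBRRRB]  L=[0 1/2 9/16 19/32 39/64 625/1024]  R=[313/512 157/256 79/128 5/8 3/4 1]  → 1251/2048
g_13 [BRBRRBBBRRRBR]  L=[0 1/2 9/16 19/32 39/64 625/1024]  R=[1251/2048 313/512 157/256 79/128 5/8 3/4 1]  → 2501/4096
g_14 [BRBRRBBBRRRBRR]  L=[0 1/2 9/16 19/32 39/64 625/1024]  R=[2501/4096 1251/2048 313/512 157/256 79/128 5/8 3/4 1]  → 5001/8192
g_15 [BRBRRBBBRRRBRRB]  L=[0 1/2 9/16 19/32 39/64 625/1024 5001/8192]  R=[2501/4096 1251/2048 313/512 157/256 79/128 5/8 3/4 1]  → 10003/16384

10003/16384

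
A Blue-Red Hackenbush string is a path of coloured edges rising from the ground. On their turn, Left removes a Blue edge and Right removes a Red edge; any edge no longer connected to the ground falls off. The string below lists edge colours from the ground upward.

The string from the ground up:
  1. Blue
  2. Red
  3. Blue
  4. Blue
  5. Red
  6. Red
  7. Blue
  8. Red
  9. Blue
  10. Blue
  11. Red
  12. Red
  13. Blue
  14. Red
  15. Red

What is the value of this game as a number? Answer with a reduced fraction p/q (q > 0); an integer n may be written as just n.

13001/16384

edge 1 of 15 (Blue): { 0 | ∅ } → 1
edge 2 of 15 (Red): { 0 | 1 } → 1/2
edge 3 of 15 (Blue): { 0,1/2 | 1 } → 3/4
edge 4 of 15 (Blue): { 0,1/2,3/4 | 1 } → 7/8
edge 5 of 15 (Red): { 0,1/2,3/4 | 7/8,1 } → 13/16
edge 6 of 15 (Red): { 0,1/2,3/4 | 13/16,7/8,1 } → 25/32
edge 7 of 15 (Blue): { 0,1/2,3/4,25/32 | 13/16,7/8,1 } → 51/64
edge 8 of 15 (Red): { 0,1/2,3/4,25/32 | 51/64,13/16,7/8,1 } → 101/128
edge 9 of 15 (Blue): { 0,1/2,3/4,25/32,101/128 | 51/64,13/16,7/8,1 } → 203/256
edge 10 of 15 (Blue): { 0,1/2,3/4,25/32,101/128,203/256 | 51/64,13/16,7/8,1 } → 407/512
edge 11 of 15 (Red): { 0,1/2,3/4,25/32,101/128,203/256 | 407/512,51/64,13/16,7/8,1 } → 813/1024
edge 12 of 15 (Red): { 0,1/2,3/4,25/32,101/128,203/256 | 813/1024,407/512,51/64,13/16,7/8,1 } → 1625/2048
edge 13 of 15 (Blue): { 0,1/2,3/4,25/32,101/128,203/256,1625/2048 | 813/1024,407/512,51/64,13/16,7/8,1 } → 3251/4096
edge 14 of 15 (Red): { 0,1/2,3/4,25/32,101/128,203/256,1625/2048 | 3251/4096,813/1024,407/512,51/64,13/16,7/8,1 } → 6501/8192
edge 15 of 15 (Red): { 0,1/2,3/4,25/32,101/128,203/256,1625/2048 | 6501/8192,3251/4096,813/1024,407/512,51/64,13/16,7/8,1 } → 13001/16384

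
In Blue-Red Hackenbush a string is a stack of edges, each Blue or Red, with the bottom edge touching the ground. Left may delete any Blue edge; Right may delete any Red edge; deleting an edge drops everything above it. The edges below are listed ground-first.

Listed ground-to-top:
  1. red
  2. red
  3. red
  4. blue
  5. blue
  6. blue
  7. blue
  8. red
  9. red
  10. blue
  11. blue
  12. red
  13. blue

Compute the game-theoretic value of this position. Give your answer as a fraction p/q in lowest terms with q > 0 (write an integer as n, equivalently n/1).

-2149/1024

edge 1 of 13 (red): {  | 0 } → -1
edge 2 of 13 (red): {  | -1 0 } → -2
edge 3 of 13 (red): {  | -2 -1 0 } → -3
edge 4 of 13 (blue): { -3 | -2 -1 0 } → -5/2
edge 5 of 13 (blue): { -3 -5/2 | -2 -1 0 } → -9/4
edge 6 of 13 (blue): { -3 -5/2 -9/4 | -2 -1 0 } → -17/8
edge 7 of 13 (blue): { -3 -5/2 -9/4 -17/8 | -2 -1 0 } → -33/16
edge 8 of 13 (red): { -3 -5/2 -9/4 -17/8 | -33/16 -2 -1 0 } → -67/32
edge 9 of 13 (red): { -3 -5/2 -9/4 -17/8 | -67/32 -33/16 -2 -1 0 } → -135/64
edge 10 of 13 (blue): { -3 -5/2 -9/4 -17/8 -135/64 | -67/32 -33/16 -2 -1 0 } → -269/128
edge 11 of 13 (blue): { -3 -5/2 -9/4 -17/8 -135/64 -269/128 | -67/32 -33/16 -2 -1 0 } → -537/256
edge 12 of 13 (red): { -3 -5/2 -9/4 -17/8 -135/64 -269/128 | -537/256 -67/32 -33/16 -2 -1 0 } → -1075/512
edge 13 of 13 (blue): { -3 -5/2 -9/4 -17/8 -135/64 -269/128 -1075/512 | -537/256 -67/32 -33/16 -2 -1 0 } → -2149/1024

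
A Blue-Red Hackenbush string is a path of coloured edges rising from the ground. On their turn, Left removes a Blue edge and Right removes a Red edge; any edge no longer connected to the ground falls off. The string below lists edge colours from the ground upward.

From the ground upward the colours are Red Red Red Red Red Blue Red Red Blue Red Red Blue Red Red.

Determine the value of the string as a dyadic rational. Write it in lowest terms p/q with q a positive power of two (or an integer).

-2487/512

Recurse on prefixes of the 14-edge string Red Red Red Red Red Blue Red Red Blue Red Red Blue Red Red:
step 1: add Red to get R; options L={ (no moves) } R={ 0 } so -1
step 2: add Red to get RR; options L={ (no moves) } R={ -1 0 } so -2
step 3: add Red to get RRR; options L={ (no moves) } R={ -2 -1 0 } so -3
step 4: add Red to get RRRR; options L={ (no moves) } R={ -3 -2 -1 0 } so -4
step 5: add Red to get RRRRR; options L={ (no moves) } R={ -4 -3 -2 -1 0 } so -5
step 6: add Blue to get RRRRRB; options L={ -5 } R={ -4 -3 -2 -1 0 } so -9/2
step 7: add Red to get RRRRRBR; options L={ -5 } R={ -9/2 -4 -3 -2 -1 0 } so -19/4
step 8: add Red to get RRRRRBRR; options L={ -5 } R={ -19/4 -9/2 -4 -3 -2 -1 0 } so -39/8
step 9: add Blue to get RRRRRBRRB; options L={ -5 -39/8 } R={ -19/4 -9/2 -4 -3 -2 -1 0 } so -77/16
step 10: add Red to get RRRRRBRRBR; options L={ -5 -39/8 } R={ -77/16 -19/4 -9/2 -4 -3 -2 -1 0 } so -155/32
step 11: add Red to get RRRRRBRRBRR; options L={ -5 -39/8 } R={ -155/32 -77/16 -19/4 -9/2 -4 -3 -2 -1 0 } so -311/64
step 12: add Blue to get RRRRRBRRBRRB; options L={ -5 -39/8 -311/64 } R={ -155/32 -77/16 -19/4 -9/2 -4 -3 -2 -1 0 } so -621/128
step 13: add Red to get RRRRRBRRBRRBR; options L={ -5 -39/8 -311/64 } R={ -621/128 -155/32 -77/16 -19/4 -9/2 -4 -3 -2 -1 0 } so -1243/256
step 14: add Red to get RRRRRBRRBRRBRR; options L={ -5 -39/8 -311/64 } R={ -1243/256 -621/128 -155/32 -77/16 -19/4 -9/2 -4 -3 -2 -1 0 } so -2487/512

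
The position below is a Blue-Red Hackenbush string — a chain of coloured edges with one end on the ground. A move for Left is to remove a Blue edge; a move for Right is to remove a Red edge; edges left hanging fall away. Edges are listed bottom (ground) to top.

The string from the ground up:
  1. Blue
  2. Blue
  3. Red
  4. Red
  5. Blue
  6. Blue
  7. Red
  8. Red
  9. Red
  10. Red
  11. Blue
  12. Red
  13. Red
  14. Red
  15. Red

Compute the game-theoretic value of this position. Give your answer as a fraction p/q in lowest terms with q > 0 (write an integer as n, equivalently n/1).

11297/8192

Recurse on prefixes of the 15-edge string Blue Blue Red Red Blue Blue Red Red Red Red Blue Red Red Red Red:
edge 1 of 15 (Blue): { 0 | none } → 1
edge 2 of 15 (Blue): { 0, 1 | none } → 2
edge 3 of 15 (Red): { 0, 1 | 2 } → 3/2
edge 4 of 15 (Red): { 0, 1 | 3/2, 2 } → 5/4
edge 5 of 15 (Blue): { 0, 1, 5/4 | 3/2, 2 } → 11/8
edge 6 of 15 (Blue): { 0, 1, 5/4, 11/8 | 3/2, 2 } → 23/16
edge 7 of 15 (Red): { 0, 1, 5/4, 11/8 | 23/16, 3/2, 2 } → 45/32
edge 8 of 15 (Red): { 0, 1, 5/4, 11/8 | 45/32, 23/16, 3/2, 2 } → 89/64
edge 9 of 15 (Red): { 0, 1, 5/4, 11/8 | 89/64, 45/32, 23/16, 3/2, 2 } → 177/128
edge 10 of 15 (Red): { 0, 1, 5/4, 11/8 | 177/128, 89/64, 45/32, 23/16, 3/2, 2 } → 353/256
edge 11 of 15 (Blue): { 0, 1, 5/4, 11/8, 353/256 | 177/128, 89/64, 45/32, 23/16, 3/2, 2 } → 707/512
edge 12 of 15 (Red): { 0, 1, 5/4, 11/8, 353/256 | 707/512, 177/128, 89/64, 45/32, 23/16, 3/2, 2 } → 1413/1024
edge 13 of 15 (Red): { 0, 1, 5/4, 11/8, 353/256 | 1413/1024, 707/512, 177/128, 89/64, 45/32, 23/16, 3/2, 2 } → 2825/2048
edge 14 of 15 (Red): { 0, 1, 5/4, 11/8, 353/256 | 2825/2048, 1413/1024, 707/512, 177/128, 89/64, 45/32, 23/16, 3/2, 2 } → 5649/4096
edge 15 of 15 (Red): { 0, 1, 5/4, 11/8, 353/256 | 5649/4096, 2825/2048, 1413/1024, 707/512, 177/128, 89/64, 45/32, 23/16, 3/2, 2 } → 11297/8192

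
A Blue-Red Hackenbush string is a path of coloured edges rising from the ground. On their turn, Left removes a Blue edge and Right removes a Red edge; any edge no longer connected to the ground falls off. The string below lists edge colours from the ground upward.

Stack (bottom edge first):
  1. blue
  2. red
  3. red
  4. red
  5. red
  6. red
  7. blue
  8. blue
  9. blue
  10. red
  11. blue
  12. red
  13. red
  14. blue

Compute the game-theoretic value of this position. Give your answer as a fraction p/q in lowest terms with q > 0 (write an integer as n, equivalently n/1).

467/8192

Prefix values for blue red red red red red blue blue blue red blue red red blue via {L|R} + simplicity:
step 1: add blue to get b; options L={ 0 } R={ none } → 1
step 2: add red to get br; options L={ 0 } R={ 1 } → 1/2
step 3: add red to get brr; options L={ 0 } R={ 1/2 1 } → 1/4
step 4: add red to get brrr; options L={ 0 } R={ 1/4 1/2 1 } → 1/8
step 5: add red to get brrrr; options L={ 0 } R={ 1/8 1/4 1/2 1 } → 1/16
step 6: add red to get brrrrr; options L={ 0 } R={ 1/16 1/8 1/4 1/2 1 } → 1/32
step 7: add blue to get brrrrrb; options L={ 0 1/32 } R={ 1/16 1/8 1/4 1/2 1 } → 3/64
step 8: add blue to get brrrrrbb; options L={ 0 1/32 3/64 } R={ 1/16 1/8 1/4 1/2 1 } → 7/128
step 9: add blue to get brrrrrbbb; options L={ 0 1/32 3/64 7/128 } R={ 1/16 1/8 1/4 1/2 1 } → 15/256
step 10: add red to get brrrrrbbbr; options L={ 0 1/32 3/64 7/128 } R={ 15/256 1/16 1/8 1/4 1/2 1 } → 29/512
step 11: add blue to get brrrrrbbbrb; options L={ 0 1/32 3/64 7/128 29/512 } R={ 15/256 1/16 1/8 1/4 1/2 1 } → 59/1024
step 12: add red to get brrrrrbbbrbr; options L={ 0 1/32 3/64 7/128 29/512 } R={ 59/1024 15/256 1/16 1/8 1/4 1/2 1 } → 117/2048
step 13: add red to get brrrrrbbbrbrr; options L={ 0 1/32 3/64 7/128 29/512 } R={ 117/2048 59/1024 15/256 1/16 1/8 1/4 1/2 1 } → 233/4096
step 14: add blue to get brrrrrbbbrbrrb; options L={ 0 1/32 3/64 7/128 29/512 233/4096 } R={ 117/2048 59/1024 15/256 1/16 1/8 1/4 1/2 1 } → 467/8192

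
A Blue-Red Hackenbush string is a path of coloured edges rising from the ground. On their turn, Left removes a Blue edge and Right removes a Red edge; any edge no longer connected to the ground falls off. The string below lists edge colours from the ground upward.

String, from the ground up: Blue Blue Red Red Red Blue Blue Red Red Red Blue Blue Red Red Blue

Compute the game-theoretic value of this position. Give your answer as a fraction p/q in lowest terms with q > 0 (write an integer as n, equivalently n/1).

9779/8192

Prefix values for Blue Blue Red Red Red Blue Blue Red Red Red Blue Blue Red Red Blue via {L|R} + simplicity:
edge 1 of 15 (Blue): { 0 | — } gives 1
edge 2 of 15 (Blue): { 0; 1 | — } gives 2
edge 3 of 15 (Red): { 0; 1 | 2 } gives 3/2
edge 4 of 15 (Red): { 0; 1 | 3/2; 2 } gives 5/4
edge 5 of 15 (Red): { 0; 1 | 5/4; 3/2; 2 } gives 9/8
edge 6 of 15 (Blue): { 0; 1; 9/8 | 5/4; 3/2; 2 } gives 19/16
edge 7 of 15 (Blue): { 0; 1; 9/8; 19/16 | 5/4; 3/2; 2 } gives 39/32
edge 8 of 15 (Red): { 0; 1; 9/8; 19/16 | 39/32; 5/4; 3/2; 2 } gives 77/64
edge 9 of 15 (Red): { 0; 1; 9/8; 19/16 | 77/64; 39/32; 5/4; 3/2; 2 } gives 153/128
edge 10 of 15 (Red): { 0; 1; 9/8; 19/16 | 153/128; 77/64; 39/32; 5/4; 3/2; 2 } gives 305/256
edge 11 of 15 (Blue): { 0; 1; 9/8; 19/16; 305/256 | 153/128; 77/64; 39/32; 5/4; 3/2; 2 } gives 611/512
edge 12 of 15 (Blue): { 0; 1; 9/8; 19/16; 305/256; 611/512 | 153/128; 77/64; 39/32; 5/4; 3/2; 2 } gives 1223/1024
edge 13 of 15 (Red): { 0; 1; 9/8; 19/16; 305/256; 611/512 | 1223/1024; 153/128; 77/64; 39/32; 5/4; 3/2; 2 } gives 2445/2048
edge 14 of 15 (Red): { 0; 1; 9/8; 19/16; 305/256; 611/512 | 2445/2048; 1223/1024; 153/128; 77/64; 39/32; 5/4; 3/2; 2 } gives 4889/4096
edge 15 of 15 (Blue): { 0; 1; 9/8; 19/16; 305/256; 611/512; 4889/4096 | 2445/2048; 1223/1024; 153/128; 77/64; 39/32; 5/4; 3/2; 2 } gives 9779/8192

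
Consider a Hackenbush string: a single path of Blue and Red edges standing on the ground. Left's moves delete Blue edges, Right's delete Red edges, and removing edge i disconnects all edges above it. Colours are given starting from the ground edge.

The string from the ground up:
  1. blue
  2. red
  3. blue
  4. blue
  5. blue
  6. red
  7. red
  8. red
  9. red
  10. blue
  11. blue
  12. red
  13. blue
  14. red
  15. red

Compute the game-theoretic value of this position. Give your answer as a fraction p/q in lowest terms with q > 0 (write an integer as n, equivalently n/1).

14441/16384

Prefix values for blue red blue blue blue red red red red blue blue red blue red red via {L|R} + simplicity:
step 1: add blue to get b; options L={ 0 } R={  } → 1
step 2: add red to get br; options L={ 0 } R={ 1 } → 1/2
step 3: add blue to get brb; options L={ 0, 1/2 } R={ 1 } → 3/4
step 4: add blue to get brbb; options L={ 0, 1/2, 3/4 } R={ 1 } → 7/8
step 5: add blue to get brbbb; options L={ 0, 1/2, 3/4, 7/8 } R={ 1 } → 15/16
step 6: add red to get brbbbr; options L={ 0, 1/2, 3/4, 7/8 } R={ 15/16, 1 } → 29/32
step 7: add red to get brbbbrr; options L={ 0, 1/2, 3/4, 7/8 } R={ 29/32, 15/16, 1 } → 57/64
step 8: add red to get brbbbrrr; options L={ 0, 1/2, 3/4, 7/8 } R={ 57/64, 29/32, 15/16, 1 } → 113/128
step 9: add red to get brbbbrrrr; options L={ 0, 1/2, 3/4, 7/8 } R={ 113/128, 57/64, 29/32, 15/16, 1 } → 225/256
step 10: add blue to get brbbbrrrrb; options L={ 0, 1/2, 3/4, 7/8, 225/256 } R={ 113/128, 57/64, 29/32, 15/16, 1 } → 451/512
step 11: add blue to get brbbbrrrrbb; options L={ 0, 1/2, 3/4, 7/8, 225/256, 451/512 } R={ 113/128, 57/64, 29/32, 15/16, 1 } → 903/1024
step 12: add red to get brbbbrrrrbbr; options L={ 0, 1/2, 3/4, 7/8, 225/256, 451/512 } R={ 903/1024, 113/128, 57/64, 29/32, 15/16, 1 } → 1805/2048
step 13: add blue to get brbbbrrrrbbrb; options L={ 0, 1/2, 3/4, 7/8, 225/256, 451/512, 1805/2048 } R={ 903/1024, 113/128, 57/64, 29/32, 15/16, 1 } → 3611/4096
step 14: add red to get brbbbrrrrbbrbr; options L={ 0, 1/2, 3/4, 7/8, 225/256, 451/512, 1805/2048 } R={ 3611/4096, 903/1024, 113/128, 57/64, 29/32, 15/16, 1 } → 7221/8192
step 15: add red to get brbbbrrrrbbrbrr; options L={ 0, 1/2, 3/4, 7/8, 225/256, 451/512, 1805/2048 } R={ 7221/8192, 3611/4096, 903/1024, 113/128, 57/64, 29/32, 15/16, 1 } → 14441/16384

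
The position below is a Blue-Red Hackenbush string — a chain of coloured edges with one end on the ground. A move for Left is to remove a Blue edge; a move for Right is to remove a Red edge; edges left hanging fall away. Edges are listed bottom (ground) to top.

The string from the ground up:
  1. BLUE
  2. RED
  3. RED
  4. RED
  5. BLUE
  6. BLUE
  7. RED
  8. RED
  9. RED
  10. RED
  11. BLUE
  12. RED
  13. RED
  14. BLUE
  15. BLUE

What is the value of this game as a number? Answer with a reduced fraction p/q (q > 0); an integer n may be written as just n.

Prefix values for BLUE RED RED RED BLUE BLUE RED RED RED RED BLUE RED RED BLUE BLUE via {L|R} + simplicity:
val(B) = { 0 | — } — 1
val(BR) = { 0 | 1 } — 1/2
val(BRR) = { 0 | 1/2; 1 } — 1/4
val(BRRR) = { 0 | 1/4; 1/2; 1 } — 1/8
val(BRRRB) = { 0; 1/8 | 1/4; 1/2; 1 } — 3/16
val(BRRRBB) = { 0; 1/8; 3/16 | 1/4; 1/2; 1 } — 7/32
val(BRRRBBR) = { 0; 1/8; 3/16 | 7/32; 1/4; 1/2; 1 } — 13/64
val(BRRRBBRR) = { 0; 1/8; 3/16 | 13/64; 7/32; 1/4; 1/2; 1 } — 25/128
val(BRRRBBRRR) = { 0; 1/8; 3/16 | 25/128; 13/64; 7/32; 1/4; 1/2; 1 } — 49/256
val(BRRRBBRRRR) = { 0; 1/8; 3/16 | 49/256; 25/128; 13/64; 7/32; 1/4; 1/2; 1 } — 97/512
val(BRRRBBRRRRB) = { 0; 1/8; 3/16; 97/512 | 49/256; 25/128; 13/64; 7/32; 1/4; 1/2; 1 } — 195/1024
val(BRRRBBRRRRBR) = { 0; 1/8; 3/16; 97/512 | 195/1024; 49/256; 25/128; 13/64; 7/32; 1/4; 1/2; 1 } — 389/2048
val(BRRRBBRRRRBRR) = { 0; 1/8; 3/16; 97/512 | 389/2048; 195/1024; 49/256; 25/128; 13/64; 7/32; 1/4; 1/2; 1 } — 777/4096
val(BRRRBBRRRRBRRB) = { 0; 1/8; 3/16; 97/512; 777/4096 | 389/2048; 195/1024; 49/256; 25/128; 13/64; 7/32; 1/4; 1/2; 1 } — 1555/8192
val(BRRRBBRRRRBRRBB) = { 0; 1/8; 3/16; 97/512; 777/4096; 1555/8192 | 389/2048; 195/1024; 49/256; 25/128; 13/64; 7/32; 1/4; 1/2; 1 } — 3111/16384

3111/16384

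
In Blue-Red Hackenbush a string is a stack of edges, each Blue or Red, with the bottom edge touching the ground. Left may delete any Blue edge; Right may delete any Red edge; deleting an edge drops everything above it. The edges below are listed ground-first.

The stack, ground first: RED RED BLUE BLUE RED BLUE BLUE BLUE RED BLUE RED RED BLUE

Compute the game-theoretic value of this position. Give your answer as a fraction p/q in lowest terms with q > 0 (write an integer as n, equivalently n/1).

Prefix values for RED RED BLUE BLUE RED BLUE BLUE BLUE RED BLUE RED RED BLUE via {L|R} + simplicity:
step 1: add RED to get R; options L={  } R={ 0 } ⇒ -1
step 2: add RED to get RR; options L={  } R={ -1 0 } ⇒ -2
step 3: add BLUE to get RRB; options L={ -2 } R={ -1 0 } ⇒ -3/2
step 4: add BLUE to get RRBB; options L={ -2 -3/2 } R={ -1 0 } ⇒ -5/4
step 5: add RED to get RRBBR; options L={ -2 -3/2 } R={ -5/4 -1 0 } ⇒ -11/8
step 6: add BLUE to get RRBBRB; options L={ -2 -3/2 -11/8 } R={ -5/4 -1 0 } ⇒ -21/16
step 7: add BLUE to get RRBBRBB; options L={ -2 -3/2 -11/8 -21/16 } R={ -5/4 -1 0 } ⇒ -41/32
step 8: add BLUE to get RRBBRBBB; options L={ -2 -3/2 -11/8 -21/16 -41/32 } R={ -5/4 -1 0 } ⇒ -81/64
step 9: add RED to get RRBBRBBBR; options L={ -2 -3/2 -11/8 -21/16 -41/32 } R={ -81/64 -5/4 -1 0 } ⇒ -163/128
step 10: add BLUE to get RRBBRBBBRB; options L={ -2 -3/2 -11/8 -21/16 -41/32 -163/128 } R={ -81/64 -5/4 -1 0 } ⇒ -325/256
step 11: add RED to get RRBBRBBBRBR; options L={ -2 -3/2 -11/8 -21/16 -41/32 -163/128 } R={ -325/256 -81/64 -5/4 -1 0 } ⇒ -651/512
step 12: add RED to get RRBBRBBBRBRR; options L={ -2 -3/2 -11/8 -21/16 -41/32 -163/128 } R={ -651/512 -325/256 -81/64 -5/4 -1 0 } ⇒ -1303/1024
step 13: add BLUE to get RRBBRBBBRBRRB; options L={ -2 -3/2 -11/8 -21/16 -41/32 -163/128 -1303/1024 } R={ -651/512 -325/256 -81/64 -5/4 -1 0 } ⇒ -2605/2048

-2605/2048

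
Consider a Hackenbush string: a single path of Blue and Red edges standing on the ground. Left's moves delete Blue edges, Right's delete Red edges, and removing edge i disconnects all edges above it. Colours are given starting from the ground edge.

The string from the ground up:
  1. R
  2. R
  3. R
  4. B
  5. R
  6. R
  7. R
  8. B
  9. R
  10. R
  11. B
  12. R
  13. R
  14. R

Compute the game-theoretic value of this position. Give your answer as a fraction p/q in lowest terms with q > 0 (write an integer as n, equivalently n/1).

Recurse on prefixes of the 14-edge string R R R B R R R B R R B R R R:
step 1: add R to get R; options L={ (no moves) } R={ 0 } ⇒ -1
step 2: add R to get RR; options L={ (no moves) } R={ -1; 0 } ⇒ -2
step 3: add R to get RRR; options L={ (no moves) } R={ -2; -1; 0 } ⇒ -3
step 4: add B to get RRRB; options L={ -3 } R={ -2; -1; 0 } ⇒ -5/2
step 5: add R to get RRRBR; options L={ -3 } R={ -5/2; -2; -1; 0 } ⇒ -11/4
step 6: add R to get RRRBRR; options L={ -3 } R={ -11/4; -5/2; -2; -1; 0 } ⇒ -23/8
step 7: add R to get RRRBRRR; options L={ -3 } R={ -23/8; -11/4; -5/2; -2; -1; 0 } ⇒ -47/16
step 8: add B to get RRRBRRRB; options L={ -3; -47/16 } R={ -23/8; -11/4; -5/2; -2; -1; 0 } ⇒ -93/32
step 9: add R to get RRRBRRRBR; options L={ -3; -47/16 } R={ -93/32; -23/8; -11/4; -5/2; -2; -1; 0 } ⇒ -187/64
step 10: add R to get RRRBRRRBRR; options L={ -3; -47/16 } R={ -187/64; -93/32; -23/8; -11/4; -5/2; -2; -1; 0 } ⇒ -375/128
step 11: add B to get RRRBRRRBRRB; options L={ -3; -47/16; -375/128 } R={ -187/64; -93/32; -23/8; -11/4; -5/2; -2; -1; 0 } ⇒ -749/256
step 12: add R to get RRRBRRRBRRBR; options L={ -3; -47/16; -375/128 } R={ -749/256; -187/64; -93/32; -23/8; -11/4; -5/2; -2; -1; 0 } ⇒ -1499/512
step 13: add R to get RRRBRRRBRRBRR; options L={ -3; -47/16; -375/128 } R={ -1499/512; -749/256; -187/64; -93/32; -23/8; -11/4; -5/2; -2; -1; 0 } ⇒ -2999/1024
step 14: add R to get RRRBRRRBRRBRRR; options L={ -3; -47/16; -375/128 } R={ -2999/1024; -1499/512; -749/256; -187/64; -93/32; -23/8; -11/4; -5/2; -2; -1; 0 } ⇒ -5999/2048

-5999/2048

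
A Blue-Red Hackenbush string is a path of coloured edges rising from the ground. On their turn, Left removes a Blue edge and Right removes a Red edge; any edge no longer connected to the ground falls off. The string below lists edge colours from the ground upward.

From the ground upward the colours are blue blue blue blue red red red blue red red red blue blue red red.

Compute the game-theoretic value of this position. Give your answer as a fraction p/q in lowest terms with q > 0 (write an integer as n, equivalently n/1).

v_1 [b]  L=[0]  R=[]  = 1
v_2 [bb]  L=[0,1]  R=[]  = 2
v_3 [bbb]  L=[0,1,2]  R=[]  = 3
v_4 [bbbb]  L=[0,1,2,3]  R=[]  = 4
v_5 [bbbbr]  L=[0,1,2,3]  R=[4]  = 7/2
v_6 [bbbbrr]  L=[0,1,2,3]  R=[7/2,4]  = 13/4
v_7 [bbbbrrr]  L=[0,1,2,3]  R=[13/4,7/2,4]  = 25/8
v_8 [bbbbrrrb]  L=[0,1,2,3,25/8]  R=[13/4,7/2,4]  = 51/16
v_9 [bbbbrrrbr]  L=[0,1,2,3,25/8]  R=[51/16,13/4,7/2,4]  = 101/32
v_10 [bbbbrrrbrr]  L=[0,1,2,3,25/8]  R=[101/32,51/16,13/4,7/2,4]  = 201/64
v_11 [bbbbrrrbrrr]  L=[0,1,2,3,25/8]  R=[201/64,101/32,51/16,13/4,7/2,4]  = 401/128
v_12 [bbbbrrrbrrrb]  L=[0,1,2,3,25/8,401/128]  R=[201/64,101/32,51/16,13/4,7/2,4]  = 803/256
v_13 [bbbbrrrbrrrbb]  L=[0,1,2,3,25/8,401/128,803/256]  R=[201/64,101/32,51/16,13/4,7/2,4]  = 1607/512
v_14 [bbbbrrrbrrrbbr]  L=[0,1,2,3,25/8,401/128,803/256]  R=[1607/512,201/64,101/32,51/16,13/4,7/2,4]  = 3213/1024
v_15 [bbbbrrrbrrrbbrr]  L=[0,1,2,3,25/8,401/128,803/256]  R=[3213/1024,1607/512,201/64,101/32,51/16,13/4,7/2,4]  = 6425/2048

6425/2048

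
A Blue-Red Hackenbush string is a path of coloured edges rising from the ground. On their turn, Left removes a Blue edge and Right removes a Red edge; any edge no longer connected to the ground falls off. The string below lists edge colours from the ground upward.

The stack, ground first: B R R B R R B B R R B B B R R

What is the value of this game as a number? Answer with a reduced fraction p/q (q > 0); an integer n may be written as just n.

B: Left { 0 }, Right {  } → simplest 1
BR: Left { 0 }, Right { 1 } → simplest 1/2
BRR: Left { 0 }, Right { 1/2; 1 } → simplest 1/4
BRRB: Left { 0; 1/4 }, Right { 1/2; 1 } → simplest 3/8
BRRBR: Left { 0; 1/4 }, Right { 3/8; 1/2; 1 } → simplest 5/16
BRRBRR: Left { 0; 1/4 }, Right { 5/16; 3/8; 1/2; 1 } → simplest 9/32
BRRBRRB: Left { 0; 1/4; 9/32 }, Right { 5/16; 3/8; 1/2; 1 } → simplest 19/64
BRRBRRBB: Left { 0; 1/4; 9/32; 19/64 }, Right { 5/16; 3/8; 1/2; 1 } → simplest 39/128
BRRBRRBBR: Left { 0; 1/4; 9/32; 19/64 }, Right { 39/128; 5/16; 3/8; 1/2; 1 } → simplest 77/256
BRRBRRBBRR: Left { 0; 1/4; 9/32; 19/64 }, Right { 77/256; 39/128; 5/16; 3/8; 1/2; 1 } → simplest 153/512
BRRBRRBBRRB: Left { 0; 1/4; 9/32; 19/64; 153/512 }, Right { 77/256; 39/128; 5/16; 3/8; 1/2; 1 } → simplest 307/1024
BRRBRRBBRRBB: Left { 0; 1/4; 9/32; 19/64; 153/512; 307/1024 }, Right { 77/256; 39/128; 5/16; 3/8; 1/2; 1 } → simplest 615/2048
BRRBRRBBRRBBB: Left { 0; 1/4; 9/32; 19/64; 153/512; 307/1024; 615/2048 }, Right { 77/256; 39/128; 5/16; 3/8; 1/2; 1 } → simplest 1231/4096
BRRBRRBBRRBBBR: Left { 0; 1/4; 9/32; 19/64; 153/512; 307/1024; 615/2048 }, Right { 1231/4096; 77/256; 39/128; 5/16; 3/8; 1/2; 1 } → simplest 2461/8192
BRRBRRBBRRBBBRR: Left { 0; 1/4; 9/32; 19/64; 153/512; 307/1024; 615/2048 }, Right { 2461/8192; 1231/4096; 77/256; 39/128; 5/16; 3/8; 1/2; 1 } → simplest 4921/16384

4921/16384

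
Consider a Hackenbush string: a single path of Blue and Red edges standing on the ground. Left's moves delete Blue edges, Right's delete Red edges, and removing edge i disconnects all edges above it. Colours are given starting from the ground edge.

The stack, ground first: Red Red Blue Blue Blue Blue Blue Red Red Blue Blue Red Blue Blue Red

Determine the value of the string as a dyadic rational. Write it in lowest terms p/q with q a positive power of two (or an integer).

-8595/8192

Build val(s[:k]) for k = 1..15, string s = Red Red Blue Blue Blue Blue Blue Red Red Blue Blue Red Blue Blue Red.
R: Left { · }, Right { 0 } → simplest -1
RR: Left { · }, Right { -1, 0 } → simplest -2
RRB: Left { -2 }, Right { -1, 0 } → simplest -3/2
RRBB: Left { -2, -3/2 }, Right { -1, 0 } → simplest -5/4
RRBBB: Left { -2, -3/2, -5/4 }, Right { -1, 0 } → simplest -9/8
RRBBBB: Left { -2, -3/2, -5/4, -9/8 }, Right { -1, 0 } → simplest -17/16
RRBBBBB: Left { -2, -3/2, -5/4, -9/8, -17/16 }, Right { -1, 0 } → simplest -33/32
RRBBBBBR: Left { -2, -3/2, -5/4, -9/8, -17/16 }, Right { -33/32, -1, 0 } → simplest -67/64
RRBBBBBRR: Left { -2, -3/2, -5/4, -9/8, -17/16 }, Right { -67/64, -33/32, -1, 0 } → simplest -135/128
RRBBBBBRRB: Left { -2, -3/2, -5/4, -9/8, -17/16, -135/128 }, Right { -67/64, -33/32, -1, 0 } → simplest -269/256
RRBBBBBRRBB: Left { -2, -3/2, -5/4, -9/8, -17/16, -135/128, -269/256 }, Right { -67/64, -33/32, -1, 0 } → simplest -537/512
RRBBBBBRRBBR: Left { -2, -3/2, -5/4, -9/8, -17/16, -135/128, -269/256 }, Right { -537/512, -67/64, -33/32, -1, 0 } → simplest -1075/1024
RRBBBBBRRBBRB: Left { -2, -3/2, -5/4, -9/8, -17/16, -135/128, -269/256, -1075/1024 }, Right { -537/512, -67/64, -33/32, -1, 0 } → simplest -2149/2048
RRBBBBBRRBBRBB: Left { -2, -3/2, -5/4, -9/8, -17/16, -135/128, -269/256, -1075/1024, -2149/2048 }, Right { -537/512, -67/64, -33/32, -1, 0 } → simplest -4297/4096
RRBBBBBRRBBRBBR: Left { -2, -3/2, -5/4, -9/8, -17/16, -135/128, -269/256, -1075/1024, -2149/2048 }, Right { -4297/4096, -537/512, -67/64, -33/32, -1, 0 } → simplest -8595/8192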